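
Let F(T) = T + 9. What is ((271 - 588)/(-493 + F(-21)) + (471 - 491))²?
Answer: 95707089/255025 ≈ 375.29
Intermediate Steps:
F(T) = 9 + T
((271 - 588)/(-493 + F(-21)) + (471 - 491))² = ((271 - 588)/(-493 + (9 - 21)) + (471 - 491))² = (-317/(-493 - 12) - 20)² = (-317/(-505) - 20)² = (-317*(-1/505) - 20)² = (317/505 - 20)² = (-9783/505)² = 95707089/255025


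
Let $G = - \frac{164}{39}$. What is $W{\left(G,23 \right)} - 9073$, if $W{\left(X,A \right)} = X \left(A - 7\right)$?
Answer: $- \frac{356471}{39} \approx -9140.3$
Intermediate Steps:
$G = - \frac{164}{39}$ ($G = \left(-164\right) \frac{1}{39} = - \frac{164}{39} \approx -4.2051$)
$W{\left(X,A \right)} = X \left(-7 + A\right)$
$W{\left(G,23 \right)} - 9073 = - \frac{164 \left(-7 + 23\right)}{39} - 9073 = \left(- \frac{164}{39}\right) 16 - 9073 = - \frac{2624}{39} - 9073 = - \frac{356471}{39}$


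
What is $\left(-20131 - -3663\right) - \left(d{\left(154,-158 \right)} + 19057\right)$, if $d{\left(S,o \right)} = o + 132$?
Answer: $-35499$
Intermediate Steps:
$d{\left(S,o \right)} = 132 + o$
$\left(-20131 - -3663\right) - \left(d{\left(154,-158 \right)} + 19057\right) = \left(-20131 - -3663\right) - \left(\left(132 - 158\right) + 19057\right) = \left(-20131 + \left(-1881 + 5544\right)\right) - \left(-26 + 19057\right) = \left(-20131 + 3663\right) - 19031 = -16468 - 19031 = -35499$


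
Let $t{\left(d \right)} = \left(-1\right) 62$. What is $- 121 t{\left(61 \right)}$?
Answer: $7502$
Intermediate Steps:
$t{\left(d \right)} = -62$
$- 121 t{\left(61 \right)} = \left(-121\right) \left(-62\right) = 7502$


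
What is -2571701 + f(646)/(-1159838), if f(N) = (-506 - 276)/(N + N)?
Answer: -113344748688621/44073844 ≈ -2.5717e+6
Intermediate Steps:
f(N) = -391/N (f(N) = -782*1/(2*N) = -391/N)
-2571701 + f(646)/(-1159838) = -2571701 - 391/646/(-1159838) = -2571701 - 391*1/646*(-1/1159838) = -2571701 - 23/38*(-1/1159838) = -2571701 + 23/44073844 = -113344748688621/44073844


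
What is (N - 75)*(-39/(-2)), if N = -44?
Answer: -4641/2 ≈ -2320.5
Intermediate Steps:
(N - 75)*(-39/(-2)) = (-44 - 75)*(-39/(-2)) = -(-4641)*(-1)/2 = -119*39/2 = -4641/2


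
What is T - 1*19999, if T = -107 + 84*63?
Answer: -14814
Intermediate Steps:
T = 5185 (T = -107 + 5292 = 5185)
T - 1*19999 = 5185 - 1*19999 = 5185 - 19999 = -14814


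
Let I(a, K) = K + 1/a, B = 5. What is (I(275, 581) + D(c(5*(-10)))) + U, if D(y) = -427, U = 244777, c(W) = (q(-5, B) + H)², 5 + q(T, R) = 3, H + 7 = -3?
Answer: 67356026/275 ≈ 2.4493e+5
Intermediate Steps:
H = -10 (H = -7 - 3 = -10)
q(T, R) = -2 (q(T, R) = -5 + 3 = -2)
c(W) = 144 (c(W) = (-2 - 10)² = (-12)² = 144)
(I(275, 581) + D(c(5*(-10)))) + U = ((581 + 1/275) - 427) + 244777 = (159776/275 - 427) + 244777 = 42351/275 + 244777 = 67356026/275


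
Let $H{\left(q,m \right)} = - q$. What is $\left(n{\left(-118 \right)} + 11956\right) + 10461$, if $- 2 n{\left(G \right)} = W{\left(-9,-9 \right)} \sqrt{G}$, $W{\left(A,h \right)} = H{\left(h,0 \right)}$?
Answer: $22417 - \frac{9 i \sqrt{118}}{2} \approx 22417.0 - 48.883 i$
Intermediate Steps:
$W{\left(A,h \right)} = - h$
$n{\left(G \right)} = - \frac{9 \sqrt{G}}{2}$ ($n{\left(G \right)} = - \frac{\left(-1\right) \left(-9\right) \sqrt{G}}{2} = - \frac{9 \sqrt{G}}{2}$)
$\left(n{\left(-118 \right)} + 11956\right) + 10461 = \left(- \frac{9 \sqrt{-118}}{2} + 11956\right) + 10461 = \left(- \frac{9 i \sqrt{118}}{2} + 11956\right) + 10461 = \left(11956 - \frac{9 i \sqrt{118}}{2}\right) + 10461 = 22417 - \frac{9 i \sqrt{118}}{2}$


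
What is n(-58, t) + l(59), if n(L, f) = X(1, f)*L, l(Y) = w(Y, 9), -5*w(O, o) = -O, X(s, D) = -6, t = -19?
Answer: 1799/5 ≈ 359.80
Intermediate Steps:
w(O, o) = O/5 (w(O, o) = -(-1)*O/5 = O/5)
l(Y) = Y/5
n(L, f) = -6*L
n(-58, t) + l(59) = -6*(-58) + (⅕)*59 = 348 + 59/5 = 1799/5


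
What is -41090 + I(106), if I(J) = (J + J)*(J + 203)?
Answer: 24418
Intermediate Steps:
I(J) = 2*J*(203 + J) (I(J) = (2*J)*(203 + J) = 2*J*(203 + J))
-41090 + I(106) = -41090 + 2*106*(203 + 106) = -41090 + 2*106*309 = -41090 + 65508 = 24418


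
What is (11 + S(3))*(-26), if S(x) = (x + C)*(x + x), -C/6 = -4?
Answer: -4498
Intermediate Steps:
C = 24 (C = -6*(-4) = 24)
S(x) = 2*x*(24 + x) (S(x) = (x + 24)*(x + x) = (24 + x)*(2*x) = 2*x*(24 + x))
(11 + S(3))*(-26) = (11 + 2*3*(24 + 3))*(-26) = (11 + 2*3*27)*(-26) = (11 + 162)*(-26) = 173*(-26) = -4498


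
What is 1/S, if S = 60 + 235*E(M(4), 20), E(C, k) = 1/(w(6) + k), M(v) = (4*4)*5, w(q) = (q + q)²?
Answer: 164/10075 ≈ 0.016278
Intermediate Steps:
w(q) = 4*q² (w(q) = (2*q)² = 4*q²)
M(v) = 80 (M(v) = 16*5 = 80)
E(C, k) = 1/(144 + k) (E(C, k) = 1/(4*6² + k) = 1/(4*36 + k) = 1/(144 + k))
S = 10075/164 (S = 60 + 235/(144 + 20) = 60 + 235/164 = 10075/164 ≈ 61.433)
1/S = 1/(10075/164) = 164/10075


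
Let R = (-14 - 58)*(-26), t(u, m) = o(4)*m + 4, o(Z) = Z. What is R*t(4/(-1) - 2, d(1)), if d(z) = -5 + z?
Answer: -22464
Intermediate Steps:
t(u, m) = 4 + 4*m (t(u, m) = 4*m + 4 = 4 + 4*m)
R = 1872 (R = -72*(-26) = 1872)
R*t(4/(-1) - 2, d(1)) = 1872*(4 + 4*(-5 + 1)) = 1872*(4 + 4*(-4)) = 1872*(4 - 16) = 1872*(-12) = -22464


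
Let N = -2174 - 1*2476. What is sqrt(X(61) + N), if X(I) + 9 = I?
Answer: 11*I*sqrt(38) ≈ 67.809*I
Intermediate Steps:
X(I) = -9 + I
N = -4650 (N = -2174 - 2476 = -4650)
sqrt(X(61) + N) = sqrt((-9 + 61) - 4650) = sqrt(52 - 4650) = sqrt(-4598) = 11*I*sqrt(38)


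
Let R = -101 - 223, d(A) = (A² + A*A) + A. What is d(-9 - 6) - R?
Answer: 759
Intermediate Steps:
d(A) = A + 2*A² (d(A) = (A² + A²) + A = 2*A² + A = A + 2*A²)
R = -324
d(-9 - 6) - R = (-9 - 6)*(1 + 2*(-9 - 6)) - 1*(-324) = -15*(1 + 2*(-15)) + 324 = -15*(1 - 30) + 324 = -15*(-29) + 324 = 435 + 324 = 759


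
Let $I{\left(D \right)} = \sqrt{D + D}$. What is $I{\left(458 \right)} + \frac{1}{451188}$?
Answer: $\frac{1}{451188} + 2 \sqrt{229} \approx 30.266$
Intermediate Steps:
$I{\left(D \right)} = \sqrt{2} \sqrt{D}$ ($I{\left(D \right)} = \sqrt{2 D} = \sqrt{2} \sqrt{D}$)
$I{\left(458 \right)} + \frac{1}{451188} = \sqrt{2} \sqrt{458} + \frac{1}{451188} = 2 \sqrt{229} + \frac{1}{451188} = \frac{1}{451188} + 2 \sqrt{229}$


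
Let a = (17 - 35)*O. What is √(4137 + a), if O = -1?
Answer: √4155 ≈ 64.459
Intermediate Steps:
a = 18 (a = (17 - 35)*(-1) = -18*(-1) = 18)
√(4137 + a) = √(4137 + 18) = √4155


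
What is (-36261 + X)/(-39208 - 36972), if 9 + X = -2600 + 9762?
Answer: 7277/19045 ≈ 0.38209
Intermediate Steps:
X = 7153 (X = -9 + (-2600 + 9762) = -9 + 7162 = 7153)
(-36261 + X)/(-39208 - 36972) = (-36261 + 7153)/(-39208 - 36972) = -29108/(-76180) = -29108*(-1/76180) = 7277/19045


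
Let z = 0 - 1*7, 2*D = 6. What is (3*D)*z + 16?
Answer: -47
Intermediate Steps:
D = 3 (D = (½)*6 = 3)
z = -7 (z = 0 - 7 = -7)
(3*D)*z + 16 = (3*3)*(-7) + 16 = 9*(-7) + 16 = -63 + 16 = -47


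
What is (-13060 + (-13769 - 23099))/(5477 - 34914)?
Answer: 49928/29437 ≈ 1.6961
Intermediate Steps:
(-13060 + (-13769 - 23099))/(5477 - 34914) = (-13060 - 36868)/(-29437) = -49928*(-1/29437) = 49928/29437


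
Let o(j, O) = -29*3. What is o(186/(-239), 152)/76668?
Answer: -29/25556 ≈ -0.0011348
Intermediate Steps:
o(j, O) = -87
o(186/(-239), 152)/76668 = -87/76668 = -87*1/76668 = -29/25556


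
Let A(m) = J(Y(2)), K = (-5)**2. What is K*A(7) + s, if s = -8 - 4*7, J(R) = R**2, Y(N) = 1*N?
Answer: 64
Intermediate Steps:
Y(N) = N
K = 25
A(m) = 4 (A(m) = 2**2 = 4)
s = -36 (s = -8 - 1*28 = -8 - 28 = -36)
K*A(7) + s = 25*4 - 36 = 100 - 36 = 64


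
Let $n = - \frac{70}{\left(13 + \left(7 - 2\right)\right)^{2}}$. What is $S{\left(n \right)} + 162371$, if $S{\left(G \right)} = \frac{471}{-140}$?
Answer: $\frac{22731469}{140} \approx 1.6237 \cdot 10^{5}$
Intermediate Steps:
$n = - \frac{35}{162}$ ($n = - \frac{70}{\left(13 + \left(7 - 2\right)\right)^{2}} = - \frac{70}{\left(13 + 5\right)^{2}} = - \frac{70}{18^{2}} = - \frac{70}{324} = \left(-70\right) \frac{1}{324} = - \frac{35}{162} \approx -0.21605$)
$S{\left(G \right)} = - \frac{471}{140}$ ($S{\left(G \right)} = 471 \left(- \frac{1}{140}\right) = - \frac{471}{140}$)
$S{\left(n \right)} + 162371 = - \frac{471}{140} + 162371 = \frac{22731469}{140}$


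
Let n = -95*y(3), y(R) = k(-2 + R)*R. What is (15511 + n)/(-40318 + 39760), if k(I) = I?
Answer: -7613/279 ≈ -27.287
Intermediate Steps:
y(R) = R*(-2 + R) (y(R) = (-2 + R)*R = R*(-2 + R))
n = -285 (n = -285*(-2 + 3) = -285 ≈ -285.00)
(15511 + n)/(-40318 + 39760) = (15511 - 285)/(-40318 + 39760) = 15226/(-558) = 15226*(-1/558) = -7613/279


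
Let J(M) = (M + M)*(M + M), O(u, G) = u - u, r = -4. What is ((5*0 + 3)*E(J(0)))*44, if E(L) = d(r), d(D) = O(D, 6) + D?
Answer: -528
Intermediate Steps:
O(u, G) = 0
J(M) = 4*M² (J(M) = (2*M)*(2*M) = 4*M²)
d(D) = D (d(D) = 0 + D = D)
E(L) = -4
((5*0 + 3)*E(J(0)))*44 = ((5*0 + 3)*(-4))*44 = ((0 + 3)*(-4))*44 = (3*(-4))*44 = -12*44 = -528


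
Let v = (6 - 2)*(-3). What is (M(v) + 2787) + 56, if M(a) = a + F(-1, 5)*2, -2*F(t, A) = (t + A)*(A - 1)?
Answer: 2815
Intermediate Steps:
F(t, A) = -(-1 + A)*(A + t)/2 (F(t, A) = -(t + A)*(A - 1)/2 = -(A + t)*(-1 + A)/2 = -(-1 + A)*(A + t)/2)
v = -12 (v = 4*(-3) = -12)
M(a) = -16 + a (M(a) = a + ((½)*5 + (½)*(-1) - ½*5² - ½*5*(-1))*2 = a + (5/2 - ½ - ½*25 + 5/2)*2 = a + (5/2 - ½ - 25/2 + 5/2)*2 = a - 8*2 = a - 16 = -16 + a)
(M(v) + 2787) + 56 = ((-16 - 12) + 2787) + 56 = (-28 + 2787) + 56 = 2759 + 56 = 2815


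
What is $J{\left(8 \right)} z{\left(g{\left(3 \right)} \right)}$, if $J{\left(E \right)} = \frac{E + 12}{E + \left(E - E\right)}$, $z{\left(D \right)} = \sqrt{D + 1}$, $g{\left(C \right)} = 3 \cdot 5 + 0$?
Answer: $10$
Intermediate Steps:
$g{\left(C \right)} = 15$ ($g{\left(C \right)} = 15 + 0 = 15$)
$z{\left(D \right)} = \sqrt{1 + D}$
$J{\left(E \right)} = \frac{12 + E}{E}$ ($J{\left(E \right)} = \frac{12 + E}{E + 0} = \frac{12 + E}{E}$)
$J{\left(8 \right)} z{\left(g{\left(3 \right)} \right)} = \frac{12 + 8}{8} \sqrt{1 + 15} = \frac{1}{8} \cdot 20 \sqrt{16} = \frac{5}{2} \cdot 4 = 10$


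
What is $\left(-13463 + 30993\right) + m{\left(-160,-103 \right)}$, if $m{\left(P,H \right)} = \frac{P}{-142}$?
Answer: $\frac{1244710}{71} \approx 17531.0$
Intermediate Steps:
$m{\left(P,H \right)} = - \frac{P}{142}$ ($m{\left(P,H \right)} = P \left(- \frac{1}{142}\right) = - \frac{P}{142}$)
$\left(-13463 + 30993\right) + m{\left(-160,-103 \right)} = \left(-13463 + 30993\right) - - \frac{80}{71} = 17530 + \frac{80}{71} = \frac{1244710}{71}$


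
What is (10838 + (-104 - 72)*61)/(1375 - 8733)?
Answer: -51/3679 ≈ -0.013862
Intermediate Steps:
(10838 + (-104 - 72)*61)/(1375 - 8733) = (10838 - 176*61)/(-7358) = (10838 - 10736)*(-1/7358) = 102*(-1/7358) = -51/3679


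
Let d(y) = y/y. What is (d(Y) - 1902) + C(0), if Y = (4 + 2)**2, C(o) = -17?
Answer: -1918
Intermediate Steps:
Y = 36 (Y = 6**2 = 36)
d(y) = 1
(d(Y) - 1902) + C(0) = (1 - 1902) - 17 = -1901 - 17 = -1918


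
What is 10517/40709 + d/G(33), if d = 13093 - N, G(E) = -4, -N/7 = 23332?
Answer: -7181717585/162836 ≈ -44104.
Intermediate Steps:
N = -163324 (N = -7*23332 = -163324)
d = 176417 (d = 13093 - 1*(-163324) = 13093 + 163324 = 176417)
10517/40709 + d/G(33) = 10517/40709 + 176417/(-4) = 10517*(1/40709) + 176417*(-¼) = 10517/40709 - 176417/4 = -7181717585/162836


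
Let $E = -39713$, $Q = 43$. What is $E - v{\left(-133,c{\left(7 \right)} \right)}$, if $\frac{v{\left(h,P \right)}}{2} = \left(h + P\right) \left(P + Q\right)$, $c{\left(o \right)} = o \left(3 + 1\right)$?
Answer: $-24803$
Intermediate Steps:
$c{\left(o \right)} = 4 o$ ($c{\left(o \right)} = o 4 = 4 o$)
$v{\left(h,P \right)} = 2 \left(43 + P\right) \left(P + h\right)$ ($v{\left(h,P \right)} = 2 \left(h + P\right) \left(P + 43\right) = 2 \left(P + h\right) \left(43 + P\right) = 2 \left(43 + P\right) \left(P + h\right)$)
$E - v{\left(-133,c{\left(7 \right)} \right)} = -39713 - \left(2 \left(4 \cdot 7\right)^{2} + 86 \cdot 4 \cdot 7 + 86 \left(-133\right) + 2 \cdot 4 \cdot 7 \left(-133\right)\right) = -39713 - \left(2 \cdot 28^{2} + 86 \cdot 28 - 11438 + 2 \cdot 28 \left(-133\right)\right) = -39713 - \left(2 \cdot 784 + 2408 - 11438 - 7448\right) = -39713 - \left(1568 + 2408 - 11438 - 7448\right) = -39713 - -14910 = -39713 + 14910 = -24803$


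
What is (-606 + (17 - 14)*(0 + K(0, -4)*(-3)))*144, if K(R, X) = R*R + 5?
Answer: -93744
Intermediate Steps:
K(R, X) = 5 + R² (K(R, X) = R² + 5 = 5 + R²)
(-606 + (17 - 14)*(0 + K(0, -4)*(-3)))*144 = (-606 + (17 - 14)*(0 + (5 + 0²)*(-3)))*144 = (-606 + 3*(0 + (5 + 0)*(-3)))*144 = (-606 + 3*(0 + 5*(-3)))*144 = (-606 + 3*(0 - 15))*144 = (-606 + 3*(-15))*144 = (-606 - 45)*144 = -651*144 = -93744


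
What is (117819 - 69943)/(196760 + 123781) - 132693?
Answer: -42533499037/320541 ≈ -1.3269e+5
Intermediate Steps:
(117819 - 69943)/(196760 + 123781) - 132693 = 47876/320541 - 132693 = -42533499037/320541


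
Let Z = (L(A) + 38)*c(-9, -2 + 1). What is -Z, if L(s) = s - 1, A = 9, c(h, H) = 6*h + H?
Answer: 2530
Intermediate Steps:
c(h, H) = H + 6*h
L(s) = -1 + s
Z = -2530 (Z = ((-1 + 9) + 38)*((-2 + 1) + 6*(-9)) = (8 + 38)*(-1 - 54) = 46*(-55) = -2530)
-Z = -1*(-2530) = 2530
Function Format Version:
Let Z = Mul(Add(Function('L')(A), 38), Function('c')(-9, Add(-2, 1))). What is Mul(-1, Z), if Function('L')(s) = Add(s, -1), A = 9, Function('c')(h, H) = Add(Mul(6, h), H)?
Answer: 2530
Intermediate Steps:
Function('c')(h, H) = Add(H, Mul(6, h))
Function('L')(s) = Add(-1, s)
Z = -2530 (Z = Mul(Add(Add(-1, 9), 38), Add(Add(-2, 1), Mul(6, -9))) = Mul(Add(8, 38), Add(-1, -54)) = Mul(46, -55) = -2530)
Mul(-1, Z) = Mul(-1, -2530) = 2530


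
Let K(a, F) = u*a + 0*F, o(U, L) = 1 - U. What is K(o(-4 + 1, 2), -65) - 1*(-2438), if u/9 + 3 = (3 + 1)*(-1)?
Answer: 2186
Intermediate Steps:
u = -63 (u = -27 + 9*((3 + 1)*(-1)) = -27 + 9*(4*(-1)) = -27 + 9*(-4) = -27 - 36 = -63)
K(a, F) = -63*a (K(a, F) = -63*a + 0*F = -63*a + 0 = -63*a)
K(o(-4 + 1, 2), -65) - 1*(-2438) = -63*(1 - (-4 + 1)) - 1*(-2438) = -63*(1 - 1*(-3)) + 2438 = -63*(1 + 3) + 2438 = -63*4 + 2438 = -252 + 2438 = 2186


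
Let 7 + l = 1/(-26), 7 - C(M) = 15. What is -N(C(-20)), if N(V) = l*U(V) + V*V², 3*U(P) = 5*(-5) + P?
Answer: 11299/26 ≈ 434.58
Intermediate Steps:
C(M) = -8 (C(M) = 7 - 1*15 = 7 - 15 = -8)
U(P) = -25/3 + P/3 (U(P) = (5*(-5) + P)/3 = (-25 + P)/3 = -25/3 + P/3)
l = -183/26 (l = -7 + 1/(-26) = -7 - 1/26 = -183/26 ≈ -7.0385)
N(V) = 1525/26 + V³ - 61*V/26 (N(V) = -183*(-25/3 + V/3)/26 + V*V² = (1525/26 - 61*V/26) + V³ = 1525/26 + V³ - 61*V/26)
-N(C(-20)) = -(1525/26 + (-8)³ - 61/26*(-8)) = -(1525/26 - 512 + 244/13) = -1*(-11299/26) = 11299/26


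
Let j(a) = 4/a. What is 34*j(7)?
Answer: 136/7 ≈ 19.429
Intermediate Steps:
34*j(7) = 34*(4/7) = 136/7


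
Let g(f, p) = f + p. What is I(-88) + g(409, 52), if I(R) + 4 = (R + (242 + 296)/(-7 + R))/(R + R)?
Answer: 3824969/8360 ≈ 457.53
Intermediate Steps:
I(R) = -4 + (R + 538/(-7 + R))/(2*R) (I(R) = -4 + (R + (242 + 296)/(-7 + R))/(R + R) = -4 + (R + 538/(-7 + R))/((2*R)) = -4 + (R + 538/(-7 + R))*(1/(2*R)) = -4 + (R + 538/(-7 + R))/(2*R))
I(-88) + g(409, 52) = (½)*(538 - 7*(-88)² + 49*(-88))/(-88*(-7 - 88)) + (409 + 52) = (½)*(-1/88)*(538 - 7*7744 - 4312)/(-95) + 461 = (½)*(-1/88)*(-1/95)*(538 - 54208 - 4312) + 461 = (½)*(-1/88)*(-1/95)*(-57982) + 461 = -28991/8360 + 461 = 3824969/8360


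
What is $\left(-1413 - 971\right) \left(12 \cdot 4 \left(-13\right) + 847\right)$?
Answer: $-531632$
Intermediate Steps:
$\left(-1413 - 971\right) \left(12 \cdot 4 \left(-13\right) + 847\right) = - 2384 \left(48 \left(-13\right) + 847\right) = - 2384 \left(-624 + 847\right) = \left(-2384\right) 223 = -531632$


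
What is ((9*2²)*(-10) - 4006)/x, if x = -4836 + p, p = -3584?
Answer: 2183/4210 ≈ 0.51853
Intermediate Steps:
x = -8420 (x = -4836 - 3584 = -8420)
((9*2²)*(-10) - 4006)/x = ((9*2²)*(-10) - 4006)/(-8420) = ((9*4)*(-10) - 4006)*(-1/8420) = (36*(-10) - 4006)*(-1/8420) = (-360 - 4006)*(-1/8420) = -4366*(-1/8420) = 2183/4210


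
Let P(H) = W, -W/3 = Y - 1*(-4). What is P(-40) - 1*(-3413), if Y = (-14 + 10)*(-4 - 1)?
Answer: 3341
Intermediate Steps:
Y = 20 (Y = -4*(-5) = 20)
W = -72 (W = -3*(20 - 1*(-4)) = -3*(20 + 4) = -3*24 = -72)
P(H) = -72
P(-40) - 1*(-3413) = -72 - 1*(-3413) = -72 + 3413 = 3341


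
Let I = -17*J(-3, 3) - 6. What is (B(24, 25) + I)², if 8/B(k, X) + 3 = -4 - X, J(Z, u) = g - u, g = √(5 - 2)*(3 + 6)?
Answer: 1155673/16 - 27387*√3/2 ≈ 48512.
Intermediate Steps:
g = 9*√3 (g = √3*9 = 9*√3 ≈ 15.588)
J(Z, u) = -u + 9*√3 (J(Z, u) = 9*√3 - u = -u + 9*√3)
B(k, X) = 8/(-7 - X) (B(k, X) = 8/(-3 + (-4 - X)) = 8/(-7 - X))
I = 45 - 153*√3 (I = -17*(-1*3 + 9*√3) - 6 = -17*(-3 + 9*√3) - 6 = (51 - 153*√3) - 6 = 45 - 153*√3 ≈ -220.00)
(B(24, 25) + I)² = (-8/(7 + 25) + (45 - 153*√3))² = (-8/32 + (45 - 153*√3))² = (-8*1/32 + (45 - 153*√3))² = (-¼ + (45 - 153*√3))² = (179/4 - 153*√3)²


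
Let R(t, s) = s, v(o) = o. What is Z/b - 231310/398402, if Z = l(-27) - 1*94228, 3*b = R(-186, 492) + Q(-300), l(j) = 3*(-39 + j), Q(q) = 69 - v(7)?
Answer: -28246666874/55178677 ≈ -511.91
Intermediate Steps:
Q(q) = 62 (Q(q) = 69 - 1*7 = 69 - 7 = 62)
l(j) = -117 + 3*j
b = 554/3 (b = (492 + 62)/3 = (1/3)*554 = 554/3 ≈ 184.67)
Z = -94426 (Z = (-117 + 3*(-27)) - 1*94228 = (-117 - 81) - 94228 = -198 - 94228 = -94426)
Z/b - 231310/398402 = -94426/554/3 - 231310/398402 = -94426*3/554 - 231310*1/398402 = -141639/277 - 115655/199201 = -28246666874/55178677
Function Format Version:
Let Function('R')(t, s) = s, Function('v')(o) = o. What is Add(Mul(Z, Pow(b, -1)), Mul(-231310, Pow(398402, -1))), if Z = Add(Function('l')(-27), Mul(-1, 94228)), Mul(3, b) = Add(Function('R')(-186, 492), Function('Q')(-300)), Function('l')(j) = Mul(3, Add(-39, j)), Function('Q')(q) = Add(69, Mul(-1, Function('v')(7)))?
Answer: Rational(-28246666874, 55178677) ≈ -511.91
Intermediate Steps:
Function('Q')(q) = 62 (Function('Q')(q) = Add(69, Mul(-1, 7)) = Add(69, -7) = 62)
Function('l')(j) = Add(-117, Mul(3, j))
b = Rational(554, 3) (b = Mul(Rational(1, 3), Add(492, 62)) = Mul(Rational(1, 3), 554) = Rational(554, 3) ≈ 184.67)
Z = -94426 (Z = Add(Add(-117, Mul(3, -27)), Mul(-1, 94228)) = Add(Add(-117, -81), -94228) = Add(-198, -94228) = -94426)
Add(Mul(Z, Pow(b, -1)), Mul(-231310, Pow(398402, -1))) = Add(Mul(-94426, Pow(Rational(554, 3), -1)), Mul(-231310, Pow(398402, -1))) = Add(Mul(-94426, Rational(3, 554)), Mul(-231310, Rational(1, 398402))) = Add(Rational(-141639, 277), Rational(-115655, 199201)) = Rational(-28246666874, 55178677)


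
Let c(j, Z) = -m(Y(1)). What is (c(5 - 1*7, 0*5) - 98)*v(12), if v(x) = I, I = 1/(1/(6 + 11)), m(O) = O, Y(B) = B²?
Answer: -1683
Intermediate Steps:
I = 17 (I = 1/(1/17) = 17)
v(x) = 17
c(j, Z) = -1 (c(j, Z) = -1*1² = -1*1 = -1)
(c(5 - 1*7, 0*5) - 98)*v(12) = (-1 - 98)*17 = -99*17 = -1683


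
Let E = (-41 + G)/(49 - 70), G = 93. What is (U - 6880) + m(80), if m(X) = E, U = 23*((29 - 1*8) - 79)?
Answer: -172546/21 ≈ -8216.5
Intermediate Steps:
U = -1334 (U = 23*((29 - 8) - 79) = 23*(21 - 79) = 23*(-58) = -1334)
E = -52/21 (E = (-41 + 93)/(49 - 70) = 52/(-21) = 52*(-1/21) = -52/21 ≈ -2.4762)
m(X) = -52/21
(U - 6880) + m(80) = (-1334 - 6880) - 52/21 = -8214 - 52/21 = -172546/21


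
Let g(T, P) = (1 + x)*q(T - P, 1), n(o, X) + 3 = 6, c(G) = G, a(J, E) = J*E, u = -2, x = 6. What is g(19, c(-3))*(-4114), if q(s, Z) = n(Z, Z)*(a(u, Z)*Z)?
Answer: 172788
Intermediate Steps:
a(J, E) = E*J
n(o, X) = 3 (n(o, X) = -3 + 6 = 3)
q(s, Z) = -6*Z² (q(s, Z) = 3*((Z*(-2))*Z) = 3*((-2*Z)*Z) = 3*(-2*Z²) = -6*Z²)
g(T, P) = -42 (g(T, P) = (1 + 6)*(-6*1²) = 7*(-6*1) = 7*(-6) = -42)
g(19, c(-3))*(-4114) = -42*(-4114) = 172788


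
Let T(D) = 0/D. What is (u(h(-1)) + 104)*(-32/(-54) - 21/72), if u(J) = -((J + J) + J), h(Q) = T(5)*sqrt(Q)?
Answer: 845/27 ≈ 31.296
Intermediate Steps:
T(D) = 0
h(Q) = 0 (h(Q) = 0*sqrt(Q) = 0)
u(J) = -3*J (u(J) = -(2*J + J) = -3*J)
(u(h(-1)) + 104)*(-32/(-54) - 21/72) = (-3*0 + 104)*(-32/(-54) - 21/72) = (0 + 104)*(-32*(-1/54) - 21*1/72) = 104*(16/27 - 7/24) = 104*(65/216) = 845/27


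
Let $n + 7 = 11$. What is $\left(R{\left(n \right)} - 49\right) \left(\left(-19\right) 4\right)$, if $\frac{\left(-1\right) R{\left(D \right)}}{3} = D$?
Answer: $4636$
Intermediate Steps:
$n = 4$ ($n = -7 + 11 = 4$)
$R{\left(D \right)} = - 3 D$
$\left(R{\left(n \right)} - 49\right) \left(\left(-19\right) 4\right) = \left(\left(-3\right) 4 - 49\right) \left(\left(-19\right) 4\right) = \left(-12 - 49\right) \left(-76\right) = \left(-61\right) \left(-76\right) = 4636$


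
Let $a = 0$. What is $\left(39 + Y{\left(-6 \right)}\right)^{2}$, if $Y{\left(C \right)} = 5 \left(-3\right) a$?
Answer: $1521$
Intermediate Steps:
$Y{\left(C \right)} = 0$ ($Y{\left(C \right)} = 5 \left(-3\right) 0 = \left(-15\right) 0 = 0$)
$\left(39 + Y{\left(-6 \right)}\right)^{2} = \left(39 + 0\right)^{2} = 39^{2} = 1521$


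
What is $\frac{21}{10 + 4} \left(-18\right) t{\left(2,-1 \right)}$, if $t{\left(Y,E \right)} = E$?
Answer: $27$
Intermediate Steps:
$\frac{21}{10 + 4} \left(-18\right) t{\left(2,-1 \right)} = \frac{21}{10 + 4} \left(-18\right) \left(-1\right) = \frac{21}{14} \left(-18\right) \left(-1\right) = 21 \cdot \frac{1}{14} \left(-18\right) \left(-1\right) = \frac{3}{2} \left(-18\right) \left(-1\right) = \left(-27\right) \left(-1\right) = 27$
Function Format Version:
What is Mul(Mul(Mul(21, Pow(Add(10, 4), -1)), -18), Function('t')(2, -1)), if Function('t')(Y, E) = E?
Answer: 27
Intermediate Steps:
Mul(Mul(Mul(21, Pow(Add(10, 4), -1)), -18), Function('t')(2, -1)) = Mul(Mul(Mul(21, Pow(Add(10, 4), -1)), -18), -1) = Mul(Mul(Mul(21, Pow(14, -1)), -18), -1) = Mul(Mul(Mul(21, Rational(1, 14)), -18), -1) = Mul(Mul(Rational(3, 2), -18), -1) = Mul(-27, -1) = 27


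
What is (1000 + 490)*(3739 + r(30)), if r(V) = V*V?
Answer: 6912110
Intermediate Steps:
r(V) = V²
(1000 + 490)*(3739 + r(30)) = (1000 + 490)*(3739 + 30²) = 1490*(3739 + 900) = 1490*4639 = 6912110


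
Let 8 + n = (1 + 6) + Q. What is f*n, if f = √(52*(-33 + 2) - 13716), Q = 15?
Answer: 56*I*√958 ≈ 1733.3*I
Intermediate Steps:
n = 14 (n = -8 + ((1 + 6) + 15) = -8 + (7 + 15) = -8 + 22 = 14)
f = 4*I*√958 (f = √(52*(-31) - 13716) = √(-1612 - 13716) = √(-15328) = 4*I*√958 ≈ 123.81*I)
f*n = (4*I*√958)*14 = 56*I*√958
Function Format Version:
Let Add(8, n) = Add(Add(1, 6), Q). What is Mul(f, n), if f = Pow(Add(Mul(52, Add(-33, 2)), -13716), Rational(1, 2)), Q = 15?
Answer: Mul(56, I, Pow(958, Rational(1, 2))) ≈ Mul(1733.3, I)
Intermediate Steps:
n = 14 (n = Add(-8, Add(Add(1, 6), 15)) = Add(-8, Add(7, 15)) = Add(-8, 22) = 14)
f = Mul(4, I, Pow(958, Rational(1, 2))) (f = Pow(Add(Mul(52, -31), -13716), Rational(1, 2)) = Pow(Add(-1612, -13716), Rational(1, 2)) = Pow(-15328, Rational(1, 2)) = Mul(4, I, Pow(958, Rational(1, 2))) ≈ Mul(123.81, I))
Mul(f, n) = Mul(Mul(4, I, Pow(958, Rational(1, 2))), 14) = Mul(56, I, Pow(958, Rational(1, 2)))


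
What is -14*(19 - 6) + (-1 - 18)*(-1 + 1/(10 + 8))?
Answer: -2953/18 ≈ -164.06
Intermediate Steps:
-14*(19 - 6) + (-1 - 18)*(-1 + 1/(10 + 8)) = -14*13 - 19*(-1 + 1/18) = -182 - 19*(-1 + 1/18) = -182 - 19*(-17/18) = -182 + 323/18 = -2953/18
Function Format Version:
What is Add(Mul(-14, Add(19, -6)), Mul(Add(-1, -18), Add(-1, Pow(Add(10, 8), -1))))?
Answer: Rational(-2953, 18) ≈ -164.06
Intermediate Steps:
Add(Mul(-14, Add(19, -6)), Mul(Add(-1, -18), Add(-1, Pow(Add(10, 8), -1)))) = Add(Mul(-14, 13), Mul(-19, Add(-1, Pow(18, -1)))) = Add(-182, Mul(-19, Add(-1, Rational(1, 18)))) = Add(-182, Mul(-19, Rational(-17, 18))) = Add(-182, Rational(323, 18)) = Rational(-2953, 18)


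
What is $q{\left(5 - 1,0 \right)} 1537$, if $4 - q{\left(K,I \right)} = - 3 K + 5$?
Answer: $16907$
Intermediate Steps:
$q{\left(K,I \right)} = -1 + 3 K$ ($q{\left(K,I \right)} = 4 - \left(- 3 K + 5\right) = 4 - \left(5 - 3 K\right) = 4 + \left(-5 + 3 K\right) = -1 + 3 K$)
$q{\left(5 - 1,0 \right)} 1537 = \left(-1 + 3 \left(5 - 1\right)\right) 1537 = \left(-1 + 3 \cdot 4\right) 1537 = \left(-1 + 12\right) 1537 = 11 \cdot 1537 = 16907$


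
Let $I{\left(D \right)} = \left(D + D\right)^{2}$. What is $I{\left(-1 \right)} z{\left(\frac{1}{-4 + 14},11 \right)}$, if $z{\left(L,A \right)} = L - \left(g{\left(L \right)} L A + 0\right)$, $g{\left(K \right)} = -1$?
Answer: $\frac{24}{5} \approx 4.8$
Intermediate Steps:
$I{\left(D \right)} = 4 D^{2}$ ($I{\left(D \right)} = \left(2 D\right)^{2} = 4 D^{2}$)
$z{\left(L,A \right)} = L + A L$ ($z{\left(L,A \right)} = L - \left(- L A + 0\right) = L - \left(- A L + 0\right) = L - - A L = L + A L$)
$I{\left(-1 \right)} z{\left(\frac{1}{-4 + 14},11 \right)} = 4 \left(-1\right)^{2} \frac{1 + 11}{-4 + 14} = 4 \cdot 1 \cdot \frac{1}{10} \cdot 12 = 4 \cdot \frac{1}{10} \cdot 12 = 4 \cdot \frac{6}{5} = \frac{24}{5}$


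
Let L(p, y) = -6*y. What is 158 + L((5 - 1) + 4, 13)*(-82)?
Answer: 6554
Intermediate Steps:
158 + L((5 - 1) + 4, 13)*(-82) = 158 - 6*13*(-82) = 158 - 78*(-82) = 158 + 6396 = 6554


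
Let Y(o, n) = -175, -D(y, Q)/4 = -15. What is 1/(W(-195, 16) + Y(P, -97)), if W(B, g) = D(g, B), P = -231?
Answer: -1/115 ≈ -0.0086956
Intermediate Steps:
D(y, Q) = 60 (D(y, Q) = -4*(-15) = 60)
W(B, g) = 60
1/(W(-195, 16) + Y(P, -97)) = 1/(60 - 175) = 1/(-115) = -1/115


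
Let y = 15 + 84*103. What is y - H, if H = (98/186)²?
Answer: 74958482/8649 ≈ 8666.7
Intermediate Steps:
H = 2401/8649 (H = (98*(1/186))² = (49/93)² = 2401/8649 ≈ 0.27760)
y = 8667 (y = 15 + 8652 = 8667)
y - H = 8667 - 1*2401/8649 = 8667 - 2401/8649 = 74958482/8649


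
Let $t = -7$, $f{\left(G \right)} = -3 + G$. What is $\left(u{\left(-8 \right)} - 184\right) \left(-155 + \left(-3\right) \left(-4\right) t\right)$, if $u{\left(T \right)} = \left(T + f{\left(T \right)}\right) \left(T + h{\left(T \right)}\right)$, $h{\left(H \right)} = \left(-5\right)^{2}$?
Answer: $121173$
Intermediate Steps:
$h{\left(H \right)} = 25$
$u{\left(T \right)} = \left(-3 + 2 T\right) \left(25 + T\right)$ ($u{\left(T \right)} = \left(T + \left(-3 + T\right)\right) \left(T + 25\right) = \left(-3 + 2 T\right) \left(25 + T\right)$)
$\left(u{\left(-8 \right)} - 184\right) \left(-155 + \left(-3\right) \left(-4\right) t\right) = \left(\left(-75 + 2 \left(-8\right)^{2} + 47 \left(-8\right)\right) - 184\right) \left(-155 + \left(-3\right) \left(-4\right) \left(-7\right)\right) = \left(\left(-75 + 2 \cdot 64 - 376\right) - 184\right) \left(-155 + 12 \left(-7\right)\right) = \left(\left(-75 + 128 - 376\right) - 184\right) \left(-155 - 84\right) = \left(-323 - 184\right) \left(-239\right) = \left(-507\right) \left(-239\right) = 121173$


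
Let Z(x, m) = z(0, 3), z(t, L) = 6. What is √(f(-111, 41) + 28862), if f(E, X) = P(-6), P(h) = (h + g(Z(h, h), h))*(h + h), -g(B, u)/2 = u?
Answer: √28790 ≈ 169.68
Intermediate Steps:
Z(x, m) = 6
g(B, u) = -2*u
P(h) = -2*h² (P(h) = (h - 2*h)*(h + h) = (-h)*(2*h) = -2*h²)
f(E, X) = -72 (f(E, X) = -2*(-6)² = -2*36 = -72)
√(f(-111, 41) + 28862) = √(-72 + 28862) = √28790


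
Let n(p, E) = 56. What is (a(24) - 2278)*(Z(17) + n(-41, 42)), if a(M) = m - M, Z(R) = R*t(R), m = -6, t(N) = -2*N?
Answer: 1204776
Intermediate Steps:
Z(R) = -2*R² (Z(R) = R*(-2*R) = -2*R²)
a(M) = -6 - M
(a(24) - 2278)*(Z(17) + n(-41, 42)) = ((-6 - 1*24) - 2278)*(-2*17² + 56) = ((-6 - 24) - 2278)*(-2*289 + 56) = (-30 - 2278)*(-578 + 56) = -2308*(-522) = 1204776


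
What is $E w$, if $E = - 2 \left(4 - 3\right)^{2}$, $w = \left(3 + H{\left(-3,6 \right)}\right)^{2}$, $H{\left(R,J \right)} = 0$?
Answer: $-18$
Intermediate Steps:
$w = 9$ ($w = \left(3 + 0\right)^{2} = 3^{2} = 9$)
$E = -2$ ($E = - 2 \cdot 1^{2} = \left(-2\right) 1 = -2$)
$E w = \left(-2\right) 9 = -18$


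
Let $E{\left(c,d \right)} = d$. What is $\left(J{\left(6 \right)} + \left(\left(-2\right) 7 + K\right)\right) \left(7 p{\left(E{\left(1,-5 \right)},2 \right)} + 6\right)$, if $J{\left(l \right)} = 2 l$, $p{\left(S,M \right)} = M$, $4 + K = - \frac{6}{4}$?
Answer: $-150$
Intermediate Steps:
$K = - \frac{11}{2}$ ($K = -4 - \frac{6}{4} = -4 - \frac{3}{2} = - \frac{11}{2} \approx -5.5$)
$\left(J{\left(6 \right)} + \left(\left(-2\right) 7 + K\right)\right) \left(7 p{\left(E{\left(1,-5 \right)},2 \right)} + 6\right) = \left(2 \cdot 6 - \frac{39}{2}\right) \left(7 \cdot 2 + 6\right) = \left(12 - \frac{39}{2}\right) \left(14 + 6\right) = \left(12 - \frac{39}{2}\right) 20 = \left(- \frac{15}{2}\right) 20 = -150$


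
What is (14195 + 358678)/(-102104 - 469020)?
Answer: -372873/571124 ≈ -0.65288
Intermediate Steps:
(14195 + 358678)/(-102104 - 469020) = 372873/(-571124) = 372873*(-1/571124) = -372873/571124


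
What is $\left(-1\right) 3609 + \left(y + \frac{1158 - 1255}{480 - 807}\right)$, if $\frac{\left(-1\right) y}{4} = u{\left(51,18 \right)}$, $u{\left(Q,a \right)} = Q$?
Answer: $- \frac{1246754}{327} \approx -3812.7$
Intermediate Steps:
$y = -204$ ($y = \left(-4\right) 51 = -204$)
$\left(-1\right) 3609 + \left(y + \frac{1158 - 1255}{480 - 807}\right) = \left(-1\right) 3609 - \left(204 - \frac{1158 - 1255}{480 - 807}\right) = -3609 - \left(204 + \frac{97}{-327}\right) = -3609 - \frac{66611}{327} = - \frac{1246754}{327}$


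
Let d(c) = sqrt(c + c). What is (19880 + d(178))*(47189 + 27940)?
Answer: 1493564520 + 150258*sqrt(89) ≈ 1.4950e+9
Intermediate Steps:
d(c) = sqrt(2)*sqrt(c) (d(c) = sqrt(2*c) = sqrt(2)*sqrt(c))
(19880 + d(178))*(47189 + 27940) = (19880 + sqrt(2)*sqrt(178))*(47189 + 27940) = (19880 + 2*sqrt(89))*75129 = 1493564520 + 150258*sqrt(89)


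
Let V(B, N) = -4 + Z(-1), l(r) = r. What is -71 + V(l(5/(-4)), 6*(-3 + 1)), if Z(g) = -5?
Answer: -80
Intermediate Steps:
V(B, N) = -9 (V(B, N) = -4 - 5 = -9)
-71 + V(l(5/(-4)), 6*(-3 + 1)) = -71 - 9 = -80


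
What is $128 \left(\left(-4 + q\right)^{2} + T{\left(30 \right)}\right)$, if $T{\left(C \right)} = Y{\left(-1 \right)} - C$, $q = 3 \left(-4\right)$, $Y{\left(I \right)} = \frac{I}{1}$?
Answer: $28800$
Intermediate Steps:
$Y{\left(I \right)} = I$ ($Y{\left(I \right)} = I 1 = I$)
$q = -12$
$T{\left(C \right)} = -1 - C$
$128 \left(\left(-4 + q\right)^{2} + T{\left(30 \right)}\right) = 128 \left(\left(-4 - 12\right)^{2} - 31\right) = 128 \left(\left(-16\right)^{2} - 31\right) = 128 \left(256 - 31\right) = 128 \cdot 225 = 28800$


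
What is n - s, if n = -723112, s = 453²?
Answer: -928321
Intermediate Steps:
s = 205209
n - s = -723112 - 1*205209 = -723112 - 205209 = -928321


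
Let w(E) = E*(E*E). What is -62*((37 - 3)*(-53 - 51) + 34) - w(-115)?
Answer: 1737999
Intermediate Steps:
w(E) = E**3 (w(E) = E*E**2 = E**3)
-62*((37 - 3)*(-53 - 51) + 34) - w(-115) = -62*((37 - 3)*(-53 - 51) + 34) - 1*(-115)**3 = -62*(34*(-104) + 34) - 1*(-1520875) = -62*(-3536 + 34) + 1520875 = -62*(-3502) + 1520875 = 217124 + 1520875 = 1737999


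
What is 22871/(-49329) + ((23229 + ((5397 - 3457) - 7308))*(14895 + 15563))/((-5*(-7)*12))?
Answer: 638939913271/493290 ≈ 1.2953e+6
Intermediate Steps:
22871/(-49329) + ((23229 + ((5397 - 3457) - 7308))*(14895 + 15563))/((-5*(-7)*12)) = 22871*(-1/49329) + ((23229 + (1940 - 7308))*30458)/((35*12)) = -22871/49329 + ((23229 - 5368)*30458)/420 = -22871/49329 + (17861*30458)*(1/420) = -22871/49329 + 544010338*(1/420) = -22871/49329 + 272005169/210 = 638939913271/493290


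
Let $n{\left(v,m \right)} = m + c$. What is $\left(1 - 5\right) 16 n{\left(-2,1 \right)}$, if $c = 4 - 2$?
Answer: $-192$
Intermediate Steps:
$c = 2$
$n{\left(v,m \right)} = 2 + m$ ($n{\left(v,m \right)} = m + 2 = 2 + m$)
$\left(1 - 5\right) 16 n{\left(-2,1 \right)} = \left(1 - 5\right) 16 \left(2 + 1\right) = \left(-4\right) 16 \cdot 3 = \left(-64\right) 3 = -192$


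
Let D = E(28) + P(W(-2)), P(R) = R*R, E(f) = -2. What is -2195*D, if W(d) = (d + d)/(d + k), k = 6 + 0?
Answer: 2195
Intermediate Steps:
k = 6
W(d) = 2*d/(6 + d) (W(d) = (d + d)/(d + 6) = (2*d)/(6 + d) = 2*d/(6 + d))
P(R) = R²
D = -1 (D = -2 + (2*(-2)/(6 - 2))² = -2 + (2*(-2)/4)² = -2 + (2*(-2)*(¼))² = -2 + (-1)² = -2 + 1 = -1)
-2195*D = -2195*(-1) = 2195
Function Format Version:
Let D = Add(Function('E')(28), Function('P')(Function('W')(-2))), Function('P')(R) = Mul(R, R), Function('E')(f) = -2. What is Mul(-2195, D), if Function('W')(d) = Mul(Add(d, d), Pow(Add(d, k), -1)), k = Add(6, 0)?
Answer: 2195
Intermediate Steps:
k = 6
Function('W')(d) = Mul(2, d, Pow(Add(6, d), -1)) (Function('W')(d) = Mul(Add(d, d), Pow(Add(d, 6), -1)) = Mul(Mul(2, d), Pow(Add(6, d), -1)) = Mul(2, d, Pow(Add(6, d), -1)))
Function('P')(R) = Pow(R, 2)
D = -1 (D = Add(-2, Pow(Mul(2, -2, Pow(Add(6, -2), -1)), 2)) = Add(-2, Pow(Mul(2, -2, Pow(4, -1)), 2)) = Add(-2, Pow(Mul(2, -2, Rational(1, 4)), 2)) = Add(-2, Pow(-1, 2)) = Add(-2, 1) = -1)
Mul(-2195, D) = Mul(-2195, -1) = 2195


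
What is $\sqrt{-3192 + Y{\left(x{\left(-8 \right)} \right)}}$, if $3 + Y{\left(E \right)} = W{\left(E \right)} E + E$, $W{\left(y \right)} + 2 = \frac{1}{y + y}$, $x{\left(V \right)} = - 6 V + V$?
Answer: $\frac{i \sqrt{12938}}{2} \approx 56.873 i$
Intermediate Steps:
$x{\left(V \right)} = - 5 V$
$W{\left(y \right)} = -2 + \frac{1}{2 y}$ ($W{\left(y \right)} = -2 + \frac{1}{y + y} = -2 + \frac{1}{2 y}$)
$Y{\left(E \right)} = -3 + E + E \left(-2 + \frac{1}{2 E}\right)$ ($Y{\left(E \right)} = -3 + \left(\left(-2 + \frac{1}{2 E}\right) E + E\right) = -3 + \left(E \left(-2 + \frac{1}{2 E}\right) + E\right) = -3 + \left(E + E \left(-2 + \frac{1}{2 E}\right)\right) = -3 + E + E \left(-2 + \frac{1}{2 E}\right)$)
$\sqrt{-3192 + Y{\left(x{\left(-8 \right)} \right)}} = \sqrt{-3192 - \left(\frac{5}{2} - -40\right)} = \sqrt{-3192 - \frac{85}{2}} = \sqrt{- \frac{6469}{2}} = \frac{i \sqrt{12938}}{2}$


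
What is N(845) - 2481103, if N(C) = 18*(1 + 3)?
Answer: -2481031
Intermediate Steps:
N(C) = 72 (N(C) = 18*4 = 72)
N(845) - 2481103 = 72 - 2481103 = -2481031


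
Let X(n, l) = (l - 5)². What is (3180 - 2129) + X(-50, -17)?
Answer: 1535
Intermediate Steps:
X(n, l) = (-5 + l)²
(3180 - 2129) + X(-50, -17) = (3180 - 2129) + (-5 - 17)² = 1051 + (-22)² = 1051 + 484 = 1535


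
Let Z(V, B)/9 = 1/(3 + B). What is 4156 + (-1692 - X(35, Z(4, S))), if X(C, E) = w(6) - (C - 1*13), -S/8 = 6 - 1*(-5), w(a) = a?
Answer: 2480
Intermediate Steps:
S = -88 (S = -8*(6 - 1*(-5)) = -8*(6 + 5) = -8*11 = -88)
Z(V, B) = 9/(3 + B)
X(C, E) = 19 - C (X(C, E) = 6 - (C - 1*13) = 6 - (C - 13) = 6 - (-13 + C) = 6 + (13 - C) = 19 - C)
4156 + (-1692 - X(35, Z(4, S))) = 4156 + (-1692 - (19 - 1*35)) = 4156 + (-1692 - (19 - 35)) = 4156 + (-1692 - 1*(-16)) = 4156 + (-1692 + 16) = 4156 - 1676 = 2480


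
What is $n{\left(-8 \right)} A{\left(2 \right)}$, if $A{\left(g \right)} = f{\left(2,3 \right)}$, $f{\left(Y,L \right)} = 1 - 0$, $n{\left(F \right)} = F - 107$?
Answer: $-115$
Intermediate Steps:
$n{\left(F \right)} = -107 + F$
$f{\left(Y,L \right)} = 1$ ($f{\left(Y,L \right)} = 1 + 0 = 1$)
$A{\left(g \right)} = 1$
$n{\left(-8 \right)} A{\left(2 \right)} = \left(-107 - 8\right) 1 = \left(-115\right) 1 = -115$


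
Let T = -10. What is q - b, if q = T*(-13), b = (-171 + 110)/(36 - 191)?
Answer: 20089/155 ≈ 129.61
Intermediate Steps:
b = 61/155 (b = -61/(-155) = -61*(-1/155) = 61/155 ≈ 0.39355)
q = 130 (q = -10*(-13) = 130)
q - b = 130 - 1*61/155 = 130 - 61/155 = 20089/155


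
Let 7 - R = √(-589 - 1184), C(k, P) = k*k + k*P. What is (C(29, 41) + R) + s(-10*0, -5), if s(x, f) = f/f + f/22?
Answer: 44831/22 - 3*I*√197 ≈ 2037.8 - 42.107*I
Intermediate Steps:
s(x, f) = 1 + f/22 (s(x, f) = 1 + f*(1/22) = 1 + f/22)
C(k, P) = k² + P*k
R = 7 - 3*I*√197 (R = 7 - √(-589 - 1184) = 7 - √(-1773) = 7 - 3*I*√197 ≈ 7.0 - 42.107*I)
(C(29, 41) + R) + s(-10*0, -5) = (29*(41 + 29) + (7 - 3*I*√197)) + (1 + (1/22)*(-5)) = (29*70 + (7 - 3*I*√197)) + (1 - 5/22) = (2030 + (7 - 3*I*√197)) + 17/22 = (2037 - 3*I*√197) + 17/22 = 44831/22 - 3*I*√197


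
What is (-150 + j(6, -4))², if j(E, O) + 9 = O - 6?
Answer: 28561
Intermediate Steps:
j(E, O) = -15 + O (j(E, O) = -9 + (O - 6) = -9 + (-6 + O) = -15 + O)
(-150 + j(6, -4))² = (-150 + (-15 - 4))² = (-150 - 19)² = (-169)² = 28561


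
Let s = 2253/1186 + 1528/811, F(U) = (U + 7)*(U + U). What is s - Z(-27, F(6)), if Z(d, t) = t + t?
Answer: -296456561/961846 ≈ -308.22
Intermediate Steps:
F(U) = 2*U*(7 + U) (F(U) = (7 + U)*(2*U) = 2*U*(7 + U))
s = 3639391/961846 (s = 2253*(1/1186) + 1528*(1/811) = 2253/1186 + 1528/811 = 3639391/961846 ≈ 3.7838)
Z(d, t) = 2*t
s - Z(-27, F(6)) = 3639391/961846 - 2*2*6*(7 + 6) = 3639391/961846 - 2*2*6*13 = 3639391/961846 - 2*156 = 3639391/961846 - 1*312 = 3639391/961846 - 312 = -296456561/961846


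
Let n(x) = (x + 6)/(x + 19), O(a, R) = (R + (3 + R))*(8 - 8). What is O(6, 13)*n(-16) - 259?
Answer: -259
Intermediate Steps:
O(a, R) = 0 (O(a, R) = (3 + 2*R)*0 = 0)
n(x) = (6 + x)/(19 + x)
O(6, 13)*n(-16) - 259 = 0*((6 - 16)/(19 - 16)) - 259 = 0*(-10/3) - 259 = 0 - 259 = -259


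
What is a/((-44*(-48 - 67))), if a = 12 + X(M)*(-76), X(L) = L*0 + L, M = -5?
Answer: 98/1265 ≈ 0.077470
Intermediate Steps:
X(L) = L (X(L) = 0 + L = L)
a = 392 (a = 12 - 5*(-76) = 12 + 380 = 392)
a/((-44*(-48 - 67))) = 392/((-44*(-48 - 67))) = 392/((-44*(-115))) = 392/5060 = 392*(1/5060) = 98/1265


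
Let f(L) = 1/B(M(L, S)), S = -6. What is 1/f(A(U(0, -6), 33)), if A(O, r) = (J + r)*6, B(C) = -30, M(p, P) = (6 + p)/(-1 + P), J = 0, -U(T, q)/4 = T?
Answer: -30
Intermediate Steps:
U(T, q) = -4*T
M(p, P) = (6 + p)/(-1 + P)
A(O, r) = 6*r (A(O, r) = (0 + r)*6 = r*6 = 6*r)
f(L) = -1/30 (f(L) = 1/(-30) = -1/30)
1/f(A(U(0, -6), 33)) = 1/(-1/30) = -30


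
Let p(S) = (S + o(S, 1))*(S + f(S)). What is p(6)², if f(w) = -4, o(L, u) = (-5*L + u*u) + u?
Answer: 1936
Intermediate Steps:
o(L, u) = u + u² - 5*L (o(L, u) = (-5*L + u²) + u = (u² - 5*L) + u = u + u² - 5*L)
p(S) = (-4 + S)*(2 - 4*S) (p(S) = (S + (1 + 1² - 5*S))*(S - 4) = (S + (1 + 1 - 5*S))*(-4 + S) = (S + (2 - 5*S))*(-4 + S) = (2 - 4*S)*(-4 + S) = (-4 + S)*(2 - 4*S))
p(6)² = (-8 - 4*6² + 18*6)² = (-8 - 4*36 + 108)² = (-8 - 144 + 108)² = (-44)² = 1936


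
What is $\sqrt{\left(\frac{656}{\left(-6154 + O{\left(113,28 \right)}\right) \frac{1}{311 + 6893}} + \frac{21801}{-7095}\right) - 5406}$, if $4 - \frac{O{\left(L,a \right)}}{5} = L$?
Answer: $\frac{i \sqrt{6859977338445}}{33495} \approx 78.195 i$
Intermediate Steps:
$O{\left(L,a \right)} = 20 - 5 L$
$\sqrt{\left(\frac{656}{\left(-6154 + O{\left(113,28 \right)}\right) \frac{1}{311 + 6893}} + \frac{21801}{-7095}\right) - 5406} = \sqrt{\left(\frac{656}{\left(-6154 + \left(20 - 565\right)\right) \frac{1}{311 + 6893}} + \frac{21801}{-7095}\right) - 5406} = \sqrt{\left(\frac{656}{\left(-6154 + \left(20 - 565\right)\right) \frac{1}{7204}} + 21801 \left(- \frac{1}{7095}\right)\right) - 5406} = \sqrt{\left(\frac{656}{\left(-6154 - 545\right) \frac{1}{7204}} - \frac{169}{55}\right) - 5406} = \sqrt{\left(\frac{656}{\left(-6699\right) \frac{1}{7204}} - \frac{169}{55}\right) - 5406} = \sqrt{\left(\frac{656}{- \frac{6699}{7204}} - \frac{169}{55}\right) - 5406} = \sqrt{\left(656 \left(- \frac{7204}{6699}\right) - \frac{169}{55}\right) - 5406} = \sqrt{\left(- \frac{4725824}{6699} - \frac{169}{55}\right) - 5406} = \sqrt{- \frac{23732041}{33495} - 5406} = \sqrt{- \frac{204806011}{33495}} = \frac{i \sqrt{6859977338445}}{33495}$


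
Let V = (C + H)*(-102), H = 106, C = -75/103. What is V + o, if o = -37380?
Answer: -4956126/103 ≈ -48118.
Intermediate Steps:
C = -75/103 (C = -75*1/103 = -75/103 ≈ -0.72816)
V = -1105986/103 (V = (-75/103 + 106)*(-102) = (10843/103)*(-102) = -1105986/103 ≈ -10738.)
V + o = -1105986/103 - 37380 = -4956126/103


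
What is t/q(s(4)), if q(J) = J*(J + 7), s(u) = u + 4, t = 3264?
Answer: 136/5 ≈ 27.200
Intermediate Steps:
s(u) = 4 + u
q(J) = J*(7 + J)
t/q(s(4)) = 3264/(((4 + 4)*(7 + (4 + 4)))) = 3264/((8*(7 + 8))) = 3264/((8*15)) = 3264/120 = 3264*(1/120) = 136/5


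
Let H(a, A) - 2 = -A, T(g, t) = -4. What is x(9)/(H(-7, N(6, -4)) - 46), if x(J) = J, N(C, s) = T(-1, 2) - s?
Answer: -9/44 ≈ -0.20455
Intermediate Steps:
N(C, s) = -4 - s
H(a, A) = 2 - A
x(9)/(H(-7, N(6, -4)) - 46) = 9/((2 - (-4 - 1*(-4))) - 46) = 9/((2 - (-4 + 4)) - 46) = 9/((2 - 1*0) - 46) = 9/((2 + 0) - 46) = 9/(2 - 46) = 9/(-44) = 9*(-1/44) = -9/44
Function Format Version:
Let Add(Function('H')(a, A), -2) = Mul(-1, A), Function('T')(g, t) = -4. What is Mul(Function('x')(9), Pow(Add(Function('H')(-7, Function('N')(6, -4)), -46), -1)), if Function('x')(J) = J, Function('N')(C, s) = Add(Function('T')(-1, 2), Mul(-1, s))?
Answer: Rational(-9, 44) ≈ -0.20455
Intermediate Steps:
Function('N')(C, s) = Add(-4, Mul(-1, s))
Function('H')(a, A) = Add(2, Mul(-1, A))
Mul(Function('x')(9), Pow(Add(Function('H')(-7, Function('N')(6, -4)), -46), -1)) = Mul(9, Pow(Add(Add(2, Mul(-1, Add(-4, Mul(-1, -4)))), -46), -1)) = Mul(9, Pow(Add(Add(2, Mul(-1, Add(-4, 4))), -46), -1)) = Mul(9, Pow(Add(Add(2, Mul(-1, 0)), -46), -1)) = Mul(9, Pow(Add(Add(2, 0), -46), -1)) = Mul(9, Pow(Add(2, -46), -1)) = Mul(9, Pow(-44, -1)) = Mul(9, Rational(-1, 44)) = Rational(-9, 44)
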